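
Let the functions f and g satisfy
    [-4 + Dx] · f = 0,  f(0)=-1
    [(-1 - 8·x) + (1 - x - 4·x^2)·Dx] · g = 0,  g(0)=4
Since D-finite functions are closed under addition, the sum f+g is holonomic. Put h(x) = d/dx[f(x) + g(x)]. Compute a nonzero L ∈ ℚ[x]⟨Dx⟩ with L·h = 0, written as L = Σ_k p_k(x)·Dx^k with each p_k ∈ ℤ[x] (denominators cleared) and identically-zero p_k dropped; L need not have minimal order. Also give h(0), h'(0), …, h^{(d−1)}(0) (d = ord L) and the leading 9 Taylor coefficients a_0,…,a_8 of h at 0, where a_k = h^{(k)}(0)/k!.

f: a_k = -1, -4, -8, -32/3, -32/3, -128/15, -256/45, -1024/315, -512/315, …
g: a_k = 4, 4, 20, 36, 116, 260, 724, 1764, 4660, …
Weyl lclm of L_f,L_g ⇒ L₀ (ord ≤ 2).
h=h₀': d/dx-closure on L₀ ⇒ L.
L = (28 + 848·x + 896·x^2 + 4608·x^3 + 3072·x^4) + (-19 - 192·x - 472·x^2 - 1152·x^3 + 640·x^4 + 1024·x^5)·Dx + (3 - 5·x + 62·x^2 - 352·x^4 - 256·x^5)·Dx^2  (order 2).
h: a_k = 0, 24, 76, 1264/3, 3772/3, 64648/15, 554636/45, 11739104/315, 33212812/315, …
ICs: h(0) = 0, h′(0) = 24.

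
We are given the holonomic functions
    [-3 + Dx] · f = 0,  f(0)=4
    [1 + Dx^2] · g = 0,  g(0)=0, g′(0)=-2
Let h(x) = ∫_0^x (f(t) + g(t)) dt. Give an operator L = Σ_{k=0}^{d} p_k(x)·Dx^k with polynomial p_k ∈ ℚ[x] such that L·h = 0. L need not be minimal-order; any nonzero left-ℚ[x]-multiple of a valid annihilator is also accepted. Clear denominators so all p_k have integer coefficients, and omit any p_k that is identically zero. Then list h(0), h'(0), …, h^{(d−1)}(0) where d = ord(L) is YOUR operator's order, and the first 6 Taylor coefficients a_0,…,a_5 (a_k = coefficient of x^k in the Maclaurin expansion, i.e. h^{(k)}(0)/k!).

L = -3·Dx + Dx^2 - 3·Dx^3 + Dx^4  (order 4).
h: a_k = 0, 4, 5, 6, 55/12, 27/10, …
ICs: h(0) = 0, h′(0) = 4, h′′(0) = 10, h′′′(0) = 36.

f: a_k = 4, 12, 18, 18, 27/2, 81/10, …
g: a_k = 0, -2, 0, 1/3, 0, -1/60, …
h₀=f+g: left-lcm gives L₀, ord ≤ 3.
h=∫₀ˣh₀: take L = L₀·Dx.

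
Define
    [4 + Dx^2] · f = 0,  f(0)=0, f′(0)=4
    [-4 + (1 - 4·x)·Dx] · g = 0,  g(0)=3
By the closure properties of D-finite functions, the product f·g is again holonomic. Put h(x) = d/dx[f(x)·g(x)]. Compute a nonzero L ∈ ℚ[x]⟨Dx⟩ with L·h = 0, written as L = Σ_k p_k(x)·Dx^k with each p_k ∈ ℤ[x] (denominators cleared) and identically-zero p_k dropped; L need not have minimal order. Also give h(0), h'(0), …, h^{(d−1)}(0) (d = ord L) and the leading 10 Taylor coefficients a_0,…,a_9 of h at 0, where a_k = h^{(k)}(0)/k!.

L = (-28 - 32·x + 64·x^2) + (-8 + 32·x)·Dx + (1 - 8·x + 16·x^2)·Dx^2  (order 2).
h: a_k = 12, 96, 552, 2944, 14728, 353472/5, 4948592/15, 158354944/105, 101799608/15, 814396864/27, …
ICs: h(0) = 12, h′(0) = 96.

f: a_k = 0, 4, 0, -8/3, 0, 8/15, 0, -16/315, 0, 8/2835, …
g: a_k = 3, 12, 48, 192, 768, 3072, 12288, 49152, 196608, 786432, …
h₀=f·g: eliminate ⇒ L₀, order ≤ 2·1.
h=h₀': d/dx-closure on L₀ ⇒ L.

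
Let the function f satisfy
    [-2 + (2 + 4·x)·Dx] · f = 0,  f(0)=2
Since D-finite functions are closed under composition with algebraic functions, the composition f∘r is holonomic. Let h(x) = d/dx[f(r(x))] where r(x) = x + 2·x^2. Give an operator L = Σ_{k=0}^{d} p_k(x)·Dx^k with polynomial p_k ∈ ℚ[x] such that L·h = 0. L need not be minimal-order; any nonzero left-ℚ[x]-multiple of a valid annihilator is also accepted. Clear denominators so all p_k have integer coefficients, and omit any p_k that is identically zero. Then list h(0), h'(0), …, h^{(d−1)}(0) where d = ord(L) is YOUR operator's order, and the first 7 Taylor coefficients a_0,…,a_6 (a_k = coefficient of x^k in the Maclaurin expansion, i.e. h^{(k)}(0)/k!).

f: a_k = 2, 2, -1, 1, -5/4, 7/4, -21/8, …
h₀=f(r): pull back L_f along r ⇒ L₀.
Derive L from L₀ (diff closure).
L = 3 + (-1 - 6·x - 12·x^2 - 16·x^3)·Dx  (order 1).
h: a_k = 2, 6, -9, 3, 75/4, -171/4, 147/8, …
ICs: h(0) = 2.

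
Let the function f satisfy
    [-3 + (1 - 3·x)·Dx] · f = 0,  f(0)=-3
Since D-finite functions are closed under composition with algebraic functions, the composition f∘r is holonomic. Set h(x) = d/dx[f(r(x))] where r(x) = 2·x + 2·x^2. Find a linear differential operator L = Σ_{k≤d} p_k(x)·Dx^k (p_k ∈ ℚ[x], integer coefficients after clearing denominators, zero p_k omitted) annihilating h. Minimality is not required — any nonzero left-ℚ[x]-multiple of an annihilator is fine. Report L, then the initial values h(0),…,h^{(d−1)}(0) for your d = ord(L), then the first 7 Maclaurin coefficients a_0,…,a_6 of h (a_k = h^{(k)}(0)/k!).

f: a_k = -3, -9, -27, -81, -243, -729, -2187, …
Change of var in L_f (x↦r) gives L₀.
h=h₀': d/dx-closure on L₀ ⇒ L.
L = (14 + 36·x + 36·x^2) + (-1 + 4·x + 18·x^2 + 12·x^3)·Dx  (order 1).
h: a_k = -18, -252, -2592, -23760, -204120, -1683504, -13499136, …
ICs: h(0) = -18.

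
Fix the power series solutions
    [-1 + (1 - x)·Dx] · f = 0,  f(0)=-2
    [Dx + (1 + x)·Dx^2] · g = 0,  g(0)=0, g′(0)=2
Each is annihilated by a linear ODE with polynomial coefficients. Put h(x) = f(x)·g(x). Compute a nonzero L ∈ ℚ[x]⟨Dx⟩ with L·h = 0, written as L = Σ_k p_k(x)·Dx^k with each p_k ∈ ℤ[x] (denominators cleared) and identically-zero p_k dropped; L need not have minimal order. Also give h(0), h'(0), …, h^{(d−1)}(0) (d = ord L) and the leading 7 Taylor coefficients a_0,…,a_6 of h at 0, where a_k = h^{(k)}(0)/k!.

L = 1 + (1 + 3·x)·Dx + (-1 + x^2)·Dx^2  (order 2).
h: a_k = 0, -4, -2, -10/3, -7/3, -47/15, -37/15, …
ICs: h(0) = 0, h′(0) = -4.

f: a_k = -2, -2, -2, -2, -2, -2, -2, …
g: a_k = 0, 2, -1, 2/3, -1/2, 2/5, -1/3, …
f·g: L₀ = L_f ⊗_s L_g, ord ≤ 1·2.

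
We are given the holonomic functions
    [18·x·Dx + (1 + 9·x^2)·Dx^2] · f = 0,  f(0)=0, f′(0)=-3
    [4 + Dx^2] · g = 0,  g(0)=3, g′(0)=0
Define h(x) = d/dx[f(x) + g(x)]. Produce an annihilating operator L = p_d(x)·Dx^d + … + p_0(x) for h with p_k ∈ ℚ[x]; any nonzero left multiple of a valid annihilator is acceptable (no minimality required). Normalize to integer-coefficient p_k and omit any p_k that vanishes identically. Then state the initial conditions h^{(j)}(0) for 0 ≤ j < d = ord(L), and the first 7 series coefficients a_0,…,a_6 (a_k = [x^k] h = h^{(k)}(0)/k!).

f: a_k = 0, -3, 0, 9, 0, -243/5, 0, …
g: a_k = 3, 0, -6, 0, 2, 0, -4/15, …
h₀=f+g: left-lcm gives L₀, ord ≤ 4.
h=h₀': d/dx-closure on L₀ ⇒ L.
L = (-3744·x + 37584·x^3 + 11664·x^5) + (-28 + 864·x^2 + 10692·x^4 + 5832·x^6)·Dx + (-936·x + 9396·x^3 + 2916·x^5)·Dx^2 + (-7 + 216·x^2 + 2673·x^4 + 1458·x^6)·Dx^3  (order 3).
h: a_k = -3, -12, 27, 8, -243, -8/5, 2187, …
ICs: h(0) = -3, h′(0) = -12, h′′(0) = 54.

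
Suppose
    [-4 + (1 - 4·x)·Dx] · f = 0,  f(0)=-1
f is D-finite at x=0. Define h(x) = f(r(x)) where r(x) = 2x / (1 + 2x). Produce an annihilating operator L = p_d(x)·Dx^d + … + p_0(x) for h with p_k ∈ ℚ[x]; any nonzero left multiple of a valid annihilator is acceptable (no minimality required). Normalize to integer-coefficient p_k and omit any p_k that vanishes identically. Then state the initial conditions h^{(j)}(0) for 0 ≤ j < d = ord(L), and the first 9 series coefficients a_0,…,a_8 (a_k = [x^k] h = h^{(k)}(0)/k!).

L = 8 + (-1 + 4·x + 12·x^2)·Dx  (order 1).
h: a_k = -1, -8, -48, -288, -1728, -10368, -62208, -373248, -2239488, …
ICs: h(0) = -1.

f: a_k = -1, -4, -16, -64, -256, -1024, -4096, -16384, -65536, …
Substitute x→r, Dx→(1/r')Dx; clear ⇒ L₀.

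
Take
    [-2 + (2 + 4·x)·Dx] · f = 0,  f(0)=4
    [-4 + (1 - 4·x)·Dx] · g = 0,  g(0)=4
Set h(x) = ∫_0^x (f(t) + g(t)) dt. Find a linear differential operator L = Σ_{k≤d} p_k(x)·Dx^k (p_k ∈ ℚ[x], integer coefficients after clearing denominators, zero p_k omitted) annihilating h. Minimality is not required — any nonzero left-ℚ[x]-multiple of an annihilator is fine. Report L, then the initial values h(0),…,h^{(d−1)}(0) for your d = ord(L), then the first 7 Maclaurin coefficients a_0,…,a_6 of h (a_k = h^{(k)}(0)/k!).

f: a_k = 4, 4, -2, 2, -5/2, 7/2, -21/4, …
g: a_k = 4, 16, 64, 256, 1024, 4096, 16384, …
Sum ⇒ L₀ = lclm(L_f,L_g) in ℚ(x)⟨Dx⟩.
Integrate: L := L₀·Dx.
L = (12 + 16·x)·Dx + (-11 - 40·x - 48·x^2)·Dx^2 + (1 + 2·x - 16·x^2 - 32·x^3)·Dx^3  (order 3).
h: a_k = 0, 8, 10, 62/3, 129/2, 2043/10, 2733/4, …
ICs: h(0) = 0, h′(0) = 8, h′′(0) = 20.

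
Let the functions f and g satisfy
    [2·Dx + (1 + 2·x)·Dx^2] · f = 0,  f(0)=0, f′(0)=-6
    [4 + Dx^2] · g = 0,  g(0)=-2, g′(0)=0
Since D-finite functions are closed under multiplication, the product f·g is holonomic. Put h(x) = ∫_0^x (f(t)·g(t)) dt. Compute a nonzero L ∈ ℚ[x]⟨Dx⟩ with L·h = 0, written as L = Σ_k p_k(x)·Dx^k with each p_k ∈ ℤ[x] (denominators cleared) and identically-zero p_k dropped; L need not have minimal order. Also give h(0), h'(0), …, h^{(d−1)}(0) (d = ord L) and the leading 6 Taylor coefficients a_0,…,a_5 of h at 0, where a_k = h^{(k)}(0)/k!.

L = (-48 + 192·x + 1216·x^2 + 2048·x^3 + 1024·x^4)·Dx + (32 + 320·x + 768·x^2 + 512·x^3)·Dx^2 + (160·x + 672·x^2 + 1024·x^3 + 512·x^4)·Dx^3 + (8 + 80·x + 192·x^2 + 128·x^3)·Dx^4 + (3 + 28·x + 92·x^2 + 128·x^3 + 64·x^4)·Dx^5  (order 5).
h: a_k = 0, 0, 6, -4, -2, 0, …
ICs: h(0) = 0, h′(0) = 0, h′′(0) = 12, h′′′(0) = -24, h′′′′(0) = -48.

f: a_k = 0, -6, 6, -8, 12, -96/5, …
g: a_k = -2, 0, 4, 0, -4/3, 0, …
Product ⇒ symmetric product L₀, ord ≤ 4.
h=∫₀ˣh₀: take L = L₀·Dx.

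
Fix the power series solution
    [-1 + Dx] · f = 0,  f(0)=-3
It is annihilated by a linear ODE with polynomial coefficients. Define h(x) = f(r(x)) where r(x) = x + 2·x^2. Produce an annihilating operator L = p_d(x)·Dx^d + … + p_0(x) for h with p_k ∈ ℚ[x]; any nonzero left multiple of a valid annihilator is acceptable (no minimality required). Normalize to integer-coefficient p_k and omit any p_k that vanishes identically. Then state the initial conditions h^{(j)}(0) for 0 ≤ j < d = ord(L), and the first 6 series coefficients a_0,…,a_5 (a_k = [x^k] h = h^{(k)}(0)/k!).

L = (-1 - 4·x) + Dx  (order 1).
h: a_k = -3, -3, -15/2, -13/2, -73/8, -281/40, …
ICs: h(0) = -3.

f: a_k = -3, -3, -3/2, -1/2, -1/8, -1/40, …
f∘r: x↦r, Dx↦Dx/r' in L_f ⇒ L₀.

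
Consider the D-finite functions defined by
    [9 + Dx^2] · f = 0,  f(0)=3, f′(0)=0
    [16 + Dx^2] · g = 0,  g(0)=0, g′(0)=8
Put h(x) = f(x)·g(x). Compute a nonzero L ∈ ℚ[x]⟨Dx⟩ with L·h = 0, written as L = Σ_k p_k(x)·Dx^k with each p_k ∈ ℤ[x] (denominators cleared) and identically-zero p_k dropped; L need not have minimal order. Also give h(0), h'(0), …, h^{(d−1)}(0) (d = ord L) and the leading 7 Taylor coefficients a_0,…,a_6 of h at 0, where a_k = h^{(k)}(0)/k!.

f: a_k = 3, 0, -27/2, 0, 81/8, 0, -243/80, …
g: a_k = 0, 8, 0, -64/3, 0, 256/15, 0, …
h₀=f·g: eliminate ⇒ L₀, order ≤ 2·2.
L = 49 + 50·Dx^2 + Dx^4  (order 4).
h: a_k = 0, 24, 0, -172, 0, 2101/5, 0, …
ICs: h(0) = 0, h′(0) = 24, h′′(0) = 0, h′′′(0) = -1032.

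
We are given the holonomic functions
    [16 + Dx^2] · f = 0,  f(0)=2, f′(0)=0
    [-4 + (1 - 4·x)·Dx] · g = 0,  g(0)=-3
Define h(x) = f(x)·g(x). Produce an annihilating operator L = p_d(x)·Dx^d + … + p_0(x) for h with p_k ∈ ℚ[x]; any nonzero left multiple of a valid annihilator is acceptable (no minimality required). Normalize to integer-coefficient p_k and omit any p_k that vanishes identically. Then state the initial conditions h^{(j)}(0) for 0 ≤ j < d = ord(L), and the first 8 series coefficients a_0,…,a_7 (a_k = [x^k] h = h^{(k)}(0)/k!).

f: a_k = 2, 0, -16, 0, 64/3, 0, -512/45, 0, …
g: a_k = -3, -12, -48, -192, -768, -3072, -12288, -49152, …
Sym-product of L_f,L_g gives L₀ (≤ ord 2).
L = (-16 + 64·x) + 8·Dx + (-1 + 4·x)·Dx^2  (order 2).
h: a_k = -6, -24, -48, -192, -832, -3328, -199168/15, -796672/15, …
ICs: h(0) = -6, h′(0) = -24.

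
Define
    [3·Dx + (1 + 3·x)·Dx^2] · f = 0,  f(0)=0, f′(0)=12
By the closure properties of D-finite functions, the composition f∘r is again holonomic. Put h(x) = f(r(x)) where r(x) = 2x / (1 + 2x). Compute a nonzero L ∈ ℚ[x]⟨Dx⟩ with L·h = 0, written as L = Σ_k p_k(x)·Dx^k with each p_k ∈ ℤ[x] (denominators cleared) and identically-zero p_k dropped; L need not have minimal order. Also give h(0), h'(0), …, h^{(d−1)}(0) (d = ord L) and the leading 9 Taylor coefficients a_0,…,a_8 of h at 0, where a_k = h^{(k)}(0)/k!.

f: a_k = 0, 12, -18, 36, -81, 972/5, -486, 8748/7, -6561/2, …
Change of var in L_f (x↦r) gives L₀.
L = (10 + 32·x)·Dx + (1 + 10·x + 16·x^2)·Dx^2  (order 2).
h: a_k = 0, 24, -120, 672, -4080, 130944/5, -174720, 8388096/7, -8388480, …
ICs: h(0) = 0, h′(0) = 24.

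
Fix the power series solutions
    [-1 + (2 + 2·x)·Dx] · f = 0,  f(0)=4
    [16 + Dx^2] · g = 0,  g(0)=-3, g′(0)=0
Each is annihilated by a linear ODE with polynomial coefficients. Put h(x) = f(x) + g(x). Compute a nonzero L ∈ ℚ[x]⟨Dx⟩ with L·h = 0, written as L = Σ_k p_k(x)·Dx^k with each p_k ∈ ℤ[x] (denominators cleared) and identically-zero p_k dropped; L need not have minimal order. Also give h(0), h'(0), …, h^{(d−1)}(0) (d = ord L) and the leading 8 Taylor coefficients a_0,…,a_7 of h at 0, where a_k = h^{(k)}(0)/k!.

L = (-1072 - 2048·x - 1024·x^2) + (2016 + 6112·x + 6144·x^2 + 2048·x^3)·Dx + (-67 - 128·x - 64·x^2)·Dx^2 + (126 + 382·x + 384·x^2 + 128·x^3)·Dx^3  (order 3).
h: a_k = 1, 2, 47/2, 1/4, -1029/32, 7/64, 65221/3840, 33/512, …
ICs: h(0) = 1, h′(0) = 2, h′′(0) = 47.

f: a_k = 4, 2, -1/2, 1/4, -5/32, 7/64, -21/256, 33/512, …
g: a_k = -3, 0, 24, 0, -32, 0, 256/15, 0, …
L₀ := lclm(L_f,L_g); ord L₀ ≤ 1+2.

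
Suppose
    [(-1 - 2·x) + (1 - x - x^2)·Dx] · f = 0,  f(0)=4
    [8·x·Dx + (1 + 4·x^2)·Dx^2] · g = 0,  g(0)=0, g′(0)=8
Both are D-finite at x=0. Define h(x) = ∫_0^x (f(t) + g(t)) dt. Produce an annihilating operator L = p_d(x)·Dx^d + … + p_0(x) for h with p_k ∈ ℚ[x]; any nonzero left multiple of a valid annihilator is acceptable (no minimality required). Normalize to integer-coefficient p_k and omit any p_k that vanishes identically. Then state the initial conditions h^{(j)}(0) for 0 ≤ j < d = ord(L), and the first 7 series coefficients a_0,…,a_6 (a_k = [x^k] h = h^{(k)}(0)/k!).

L = (-16 + 64·x + 400·x^2 + 576·x^3 + 696·x^4 + 96·x^6)·Dx^2 + (13 + 24·x + 22·x^2 + 204·x^3 + 548·x^4 + 488·x^5 + 48·x^6 + 96·x^7)·Dx^3 + (-2 - 5·x - 14·x^2 + 2·x^3 - 13·x^4 + 92·x^5 + 48·x^6 + 16·x^7 + 16·x^8)·Dx^4  (order 4).
h: a_k = 0, 4, 6, 8/3, 1/3, 4, 48/5, …
ICs: h(0) = 0, h′(0) = 4, h′′(0) = 12, h′′′(0) = 16.

f: a_k = 4, 4, 8, 12, 20, 32, 52, …
g: a_k = 0, 8, 0, -32/3, 0, 128/5, 0, …
Weyl lclm of L_f,L_g ⇒ L₀ (ord ≤ 3).
Integrate: L := L₀·Dx.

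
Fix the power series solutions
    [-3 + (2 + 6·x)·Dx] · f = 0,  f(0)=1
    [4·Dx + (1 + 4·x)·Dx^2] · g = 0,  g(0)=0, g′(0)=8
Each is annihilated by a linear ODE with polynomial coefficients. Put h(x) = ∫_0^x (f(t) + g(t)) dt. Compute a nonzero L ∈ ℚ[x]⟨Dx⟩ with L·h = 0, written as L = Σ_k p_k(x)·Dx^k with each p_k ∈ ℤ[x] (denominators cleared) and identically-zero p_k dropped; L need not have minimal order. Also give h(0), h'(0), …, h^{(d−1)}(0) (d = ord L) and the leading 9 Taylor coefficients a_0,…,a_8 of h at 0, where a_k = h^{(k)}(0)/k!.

L = (84 + 144·x)·Dx^2 + (101 + 552·x + 720·x^2)·Dx^3 + (10 + 94·x + 288·x^2 + 288·x^3)·Dx^4  (order 4).
h: a_k = 0, 1, 19/4, -137/24, 2129/192, -16789/640, 532793/7680, -4240231/21504, 67614061/114688, …
ICs: h(0) = 0, h′(0) = 1, h′′(0) = 19/2, h′′′(0) = -137/4.

f: a_k = 1, 3/2, -9/8, 27/16, -405/128, 1701/256, -15309/1024, 72171/2048, -2814669/32768, …
g: a_k = 0, 8, -16, 128/3, -128, 2048/5, -4096/3, 32768/7, -16384, …
f+g: L₀ = lclm(L_f,L_g), ord ≤ 1+2.
h=∫h₀ ⇒ L = L₀·Dx.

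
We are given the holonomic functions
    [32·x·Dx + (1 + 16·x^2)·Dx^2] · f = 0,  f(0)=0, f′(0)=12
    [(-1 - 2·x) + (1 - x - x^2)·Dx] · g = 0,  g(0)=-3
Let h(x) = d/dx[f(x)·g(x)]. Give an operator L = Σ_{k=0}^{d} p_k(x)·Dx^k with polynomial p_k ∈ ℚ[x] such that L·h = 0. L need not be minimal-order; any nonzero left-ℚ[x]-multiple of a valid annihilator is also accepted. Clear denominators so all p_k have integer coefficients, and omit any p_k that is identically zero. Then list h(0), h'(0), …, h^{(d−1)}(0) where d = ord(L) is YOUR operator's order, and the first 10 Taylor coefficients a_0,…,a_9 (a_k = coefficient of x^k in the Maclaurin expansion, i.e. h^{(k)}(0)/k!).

L = (-58 + 3360·x^2 + 6144·x^3 + 9216·x^4) + (19 + 70·x - 528·x^2 + 352·x^3 + 6144·x^4 + 6144·x^5)·Dx + (-1 - 15·x - 47·x^2 - 176·x^3 - 448·x^4 + 1024·x^5 + 768·x^6)·Dx^2  (order 2).
h: a_k = -36, -72, 360, 336, -8196, -46656/5, 625476/5, 4568352/35, -14361336/7, -14814952/7, …
ICs: h(0) = -36, h′(0) = -72.

f: a_k = 0, 12, 0, -64, 0, 3072/5, 0, -49152/7, 0, 262144/3, …
g: a_k = -3, -3, -6, -9, -15, -24, -39, -63, -102, -165, …
L₀ := L_f ⊗_s L_g (sym. prod.), ord ≤ 2.
h=h₀': d/dx-closure on L₀ ⇒ L.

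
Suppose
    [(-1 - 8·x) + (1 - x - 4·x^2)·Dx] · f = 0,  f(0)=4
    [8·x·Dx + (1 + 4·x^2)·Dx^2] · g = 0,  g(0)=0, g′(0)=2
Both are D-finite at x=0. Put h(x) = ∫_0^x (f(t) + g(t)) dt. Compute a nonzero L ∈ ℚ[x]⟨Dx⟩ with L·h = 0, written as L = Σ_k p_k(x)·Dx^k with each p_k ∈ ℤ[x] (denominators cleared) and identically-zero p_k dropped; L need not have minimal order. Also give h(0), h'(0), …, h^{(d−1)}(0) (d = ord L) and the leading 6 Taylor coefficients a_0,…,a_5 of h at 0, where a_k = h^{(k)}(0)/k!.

L = (-40 + 160·x + 2272·x^2 + 4608·x^3 + 16896·x^4 + 6144·x^6)·Dx^2 + (31 + 264·x + 364·x^2 + 2208·x^3 + 4160·x^4 + 12800·x^5 + 768·x^6 + 6144·x^7)·Dx^3 + (-5 - 11·x - 80·x^2 + 116·x^3 + 80·x^4 + 704·x^5 + 1536·x^6 + 256·x^7 + 1024·x^8)·Dx^4  (order 4).
h: a_k = 0, 4, 3, 20/3, 25/3, 116/5, …
ICs: h(0) = 0, h′(0) = 4, h′′(0) = 6, h′′′(0) = 40.

f: a_k = 4, 4, 20, 36, 116, 260, …
g: a_k = 0, 2, 0, -8/3, 0, 32/5, …
h₀=f+g: left-lcm gives L₀, ord ≤ 3.
∫: right-multiply L₀ by Dx.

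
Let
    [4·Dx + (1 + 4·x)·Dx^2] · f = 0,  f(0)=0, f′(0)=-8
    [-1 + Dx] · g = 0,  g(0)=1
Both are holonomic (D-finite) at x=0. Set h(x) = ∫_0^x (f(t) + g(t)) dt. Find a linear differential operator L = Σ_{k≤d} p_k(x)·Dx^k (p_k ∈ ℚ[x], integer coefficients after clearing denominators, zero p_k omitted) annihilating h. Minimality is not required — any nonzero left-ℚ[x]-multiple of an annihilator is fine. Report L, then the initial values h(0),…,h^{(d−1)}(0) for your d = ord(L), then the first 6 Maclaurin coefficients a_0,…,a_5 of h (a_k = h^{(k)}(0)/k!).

L = (-36 - 16·x)·Dx^2 + (31 - 8·x - 16·x^2)·Dx^3 + (5 + 24·x + 16·x^2)·Dx^4  (order 4).
h: a_k = 0, 1, -7/2, 11/2, -85/8, 3073/120, …
ICs: h(0) = 0, h′(0) = 1, h′′(0) = -7, h′′′(0) = 33.

f: a_k = 0, -8, 16, -128/3, 128, -2048/5, …
g: a_k = 1, 1, 1/2, 1/6, 1/24, 1/120, …
Sum ⇒ L₀ = lclm(L_f,L_g) in ℚ(x)⟨Dx⟩.
h=∫₀ˣh₀: take L = L₀·Dx.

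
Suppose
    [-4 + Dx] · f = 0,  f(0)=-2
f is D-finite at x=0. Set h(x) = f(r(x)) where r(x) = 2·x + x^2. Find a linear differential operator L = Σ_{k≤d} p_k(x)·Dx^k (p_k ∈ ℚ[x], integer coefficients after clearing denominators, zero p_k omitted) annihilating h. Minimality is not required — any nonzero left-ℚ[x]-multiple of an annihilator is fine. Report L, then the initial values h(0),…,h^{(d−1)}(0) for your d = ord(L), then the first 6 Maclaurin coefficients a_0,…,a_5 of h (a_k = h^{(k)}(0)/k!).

f: a_k = -2, -8, -16, -64/3, -64/3, -256/15, …
Substitute x→r, Dx→(1/r')Dx; clear ⇒ L₀.
L = (-8 - 8·x) + Dx  (order 1).
h: a_k = -2, -16, -72, -704/3, -1840/3, -6784/5, …
ICs: h(0) = -2.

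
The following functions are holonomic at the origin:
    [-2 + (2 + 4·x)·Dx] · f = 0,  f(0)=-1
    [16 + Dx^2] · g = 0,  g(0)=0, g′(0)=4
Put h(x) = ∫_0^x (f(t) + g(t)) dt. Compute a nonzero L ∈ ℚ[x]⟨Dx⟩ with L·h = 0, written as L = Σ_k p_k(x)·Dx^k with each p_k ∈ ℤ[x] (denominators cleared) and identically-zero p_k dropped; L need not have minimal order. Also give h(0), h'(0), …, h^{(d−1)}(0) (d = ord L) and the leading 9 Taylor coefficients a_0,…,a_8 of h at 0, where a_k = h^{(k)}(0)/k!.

f: a_k = -1, -1, 1/2, -1/2, 5/8, -7/8, 21/16, -33/16, 429/128, …
g: a_k = 0, 4, 0, -32/3, 0, 128/15, 0, -1024/315, 0, …
f+g: L₀ = lclm(L_f,L_g), ord ≤ 1+2.
∫: right-multiply L₀ by Dx.
L = (-304 - 1024·x - 1024·x^2)·Dx + (240 + 1504·x + 3072·x^2 + 2048·x^3)·Dx^2 + (-19 - 64·x - 64·x^2)·Dx^3 + (15 + 94·x + 192·x^2 + 128·x^3)·Dx^4  (order 4).
h: a_k = 0, -1, 3/2, 1/6, -67/24, 1/8, 919/720, 3/16, -26779/40320, …
ICs: h(0) = 0, h′(0) = -1, h′′(0) = 3, h′′′(0) = 1.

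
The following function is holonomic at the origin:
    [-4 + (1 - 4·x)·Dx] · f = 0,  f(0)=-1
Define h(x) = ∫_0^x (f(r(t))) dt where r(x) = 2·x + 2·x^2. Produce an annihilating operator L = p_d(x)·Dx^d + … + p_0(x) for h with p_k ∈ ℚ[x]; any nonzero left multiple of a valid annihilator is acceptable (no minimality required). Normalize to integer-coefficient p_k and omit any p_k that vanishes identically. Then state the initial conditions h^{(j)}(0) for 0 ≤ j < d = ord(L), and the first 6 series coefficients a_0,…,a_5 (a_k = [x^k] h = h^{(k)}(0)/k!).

f: a_k = -1, -4, -16, -64, -256, -1024, …
Substitute x→r, Dx→(1/r')Dx; clear ⇒ L₀.
h=∫h₀ ⇒ L = L₀·Dx.
L = (8 + 16·x)·Dx + (-1 + 8·x + 8·x^2)·Dx^2  (order 2).
h: a_k = 0, -1, -4, -24, -160, -5696/5, …
ICs: h(0) = 0, h′(0) = -1.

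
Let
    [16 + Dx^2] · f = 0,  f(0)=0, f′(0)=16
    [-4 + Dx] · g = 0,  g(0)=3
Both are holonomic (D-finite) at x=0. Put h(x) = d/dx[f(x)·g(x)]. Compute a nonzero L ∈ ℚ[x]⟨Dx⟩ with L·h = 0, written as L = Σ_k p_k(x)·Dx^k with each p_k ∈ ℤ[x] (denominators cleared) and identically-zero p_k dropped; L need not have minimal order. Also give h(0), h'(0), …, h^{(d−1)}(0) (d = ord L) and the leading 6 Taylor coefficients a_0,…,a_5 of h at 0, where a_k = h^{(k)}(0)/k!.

f: a_k = 0, 16, 0, -128/3, 0, 512/15, …
g: a_k = 3, 12, 24, 32, 32, 128/5, …
L₀ := L_f ⊗_s L_g (sym. prod.), ord ≤ 2.
h₀' ⇒ L via d/dx closure of L₀.
L = 32 - 8·Dx + Dx^2  (order 2).
h: a_k = 48, 384, 768, 0, -2048, -16384/5, …
ICs: h(0) = 48, h′(0) = 384.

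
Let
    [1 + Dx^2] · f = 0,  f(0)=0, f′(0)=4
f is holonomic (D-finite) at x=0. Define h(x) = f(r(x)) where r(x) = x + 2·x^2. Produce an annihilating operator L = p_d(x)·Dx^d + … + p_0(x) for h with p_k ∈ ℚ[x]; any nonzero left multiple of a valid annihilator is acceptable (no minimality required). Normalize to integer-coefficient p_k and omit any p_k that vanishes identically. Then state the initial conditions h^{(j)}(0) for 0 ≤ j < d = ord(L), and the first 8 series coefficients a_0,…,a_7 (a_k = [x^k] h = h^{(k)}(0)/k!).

f: a_k = 0, 4, 0, -2/3, 0, 1/30, 0, -1/1260, …
L₀ from L_f via x↦r, Dx↦r'^{-1}Dx.
L = (1 + 12·x + 48·x^2 + 64·x^3) - 4·Dx + (1 + 4·x)·Dx^2  (order 2).
h: a_k = 0, 4, 8, -2/3, -4, -239/30, -5, 1679/1260, …
ICs: h(0) = 0, h′(0) = 4.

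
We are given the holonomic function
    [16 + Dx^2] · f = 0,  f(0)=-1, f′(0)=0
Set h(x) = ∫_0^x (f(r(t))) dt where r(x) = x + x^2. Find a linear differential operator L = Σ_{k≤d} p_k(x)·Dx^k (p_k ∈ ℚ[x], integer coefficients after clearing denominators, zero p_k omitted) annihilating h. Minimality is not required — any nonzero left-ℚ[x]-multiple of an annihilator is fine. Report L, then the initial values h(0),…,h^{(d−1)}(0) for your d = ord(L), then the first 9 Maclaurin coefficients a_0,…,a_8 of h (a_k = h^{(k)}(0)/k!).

f: a_k = -1, 0, 8, 0, -32/3, 0, 256/45, 0, -512/315, …
Change of var in L_f (x↦r) gives L₀.
h=∫h₀ ⇒ L = L₀·Dx.
L = (16 + 96·x + 192·x^2 + 128·x^3)·Dx - 2·Dx^2 + (1 + 2·x)·Dx^3  (order 3).
h: a_k = 0, -1, 0, 8/3, 4, -8/15, -64/9, -2624/315, -16/15, …
ICs: h(0) = 0, h′(0) = -1, h′′(0) = 0.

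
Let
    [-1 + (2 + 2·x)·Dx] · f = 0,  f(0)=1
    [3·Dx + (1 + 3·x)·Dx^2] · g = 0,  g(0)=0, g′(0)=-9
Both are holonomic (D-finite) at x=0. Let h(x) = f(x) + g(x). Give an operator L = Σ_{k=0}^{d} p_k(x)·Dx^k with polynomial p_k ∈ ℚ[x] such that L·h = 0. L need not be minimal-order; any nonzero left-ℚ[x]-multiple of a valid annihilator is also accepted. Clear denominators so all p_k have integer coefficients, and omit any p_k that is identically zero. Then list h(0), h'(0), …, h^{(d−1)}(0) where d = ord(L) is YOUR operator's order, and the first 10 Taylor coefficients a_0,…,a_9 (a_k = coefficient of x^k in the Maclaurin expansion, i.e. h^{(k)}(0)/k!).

L = (27 + 9·x)·Dx + (69 + 126·x + 45·x^2)·Dx^2 + (10 + 46·x + 54·x^2 + 18·x^3)·Dx^3  (order 3).
h: a_k = 1, -17/2, 107/8, -431/16, 7771/128, -186589/1280, 373227/1024, -13436697/14336, 80621139/32768, -429980981/65536, …
ICs: h(0) = 1, h′(0) = -17/2, h′′(0) = 107/4.

f: a_k = 1, 1/2, -1/8, 1/16, -5/128, 7/256, -21/1024, 33/2048, -429/32768, 715/65536, …
g: a_k = 0, -9, 27/2, -27, 243/4, -729/5, 729/2, -6561/7, 19683/8, -6561, …
h₀=f+g: left-lcm gives L₀, ord ≤ 3.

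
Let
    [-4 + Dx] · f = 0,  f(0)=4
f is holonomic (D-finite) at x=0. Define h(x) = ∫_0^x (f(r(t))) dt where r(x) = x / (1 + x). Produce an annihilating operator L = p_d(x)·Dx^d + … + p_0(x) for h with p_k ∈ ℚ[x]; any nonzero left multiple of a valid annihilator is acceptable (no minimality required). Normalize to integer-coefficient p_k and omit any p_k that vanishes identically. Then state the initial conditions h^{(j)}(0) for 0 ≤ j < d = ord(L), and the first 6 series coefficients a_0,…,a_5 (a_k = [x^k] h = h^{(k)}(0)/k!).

L = -4·Dx + (1 + 2·x + x^2)·Dx^2  (order 2).
h: a_k = 0, 4, 8, 16/3, -4/3, -16/15, …
ICs: h(0) = 0, h′(0) = 4.

f: a_k = 4, 16, 32, 128/3, 128/3, 512/15, …
h₀=f(r): pull back L_f along r ⇒ L₀.
Integrate: L := L₀·Dx.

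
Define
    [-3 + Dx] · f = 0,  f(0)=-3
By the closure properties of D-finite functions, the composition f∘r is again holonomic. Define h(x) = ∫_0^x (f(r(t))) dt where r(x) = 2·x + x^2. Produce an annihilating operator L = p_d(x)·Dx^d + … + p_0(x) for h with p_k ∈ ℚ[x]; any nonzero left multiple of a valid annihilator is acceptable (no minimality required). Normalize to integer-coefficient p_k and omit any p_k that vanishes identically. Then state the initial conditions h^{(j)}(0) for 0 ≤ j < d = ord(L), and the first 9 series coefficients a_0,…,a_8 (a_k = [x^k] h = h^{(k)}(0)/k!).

L = (-6 - 6·x)·Dx + Dx^2  (order 2).
h: a_k = 0, -3, -9, -21, -81/2, -135/2, -999/10, -9369/70, -46089/280, …
ICs: h(0) = 0, h′(0) = -3.

f: a_k = -3, -9, -27/2, -27/2, -81/8, -243/40, -243/80, -729/560, -2187/4480, …
h₀=f(r): pull back L_f along r ⇒ L₀.
h=∫h₀ ⇒ L = L₀·Dx.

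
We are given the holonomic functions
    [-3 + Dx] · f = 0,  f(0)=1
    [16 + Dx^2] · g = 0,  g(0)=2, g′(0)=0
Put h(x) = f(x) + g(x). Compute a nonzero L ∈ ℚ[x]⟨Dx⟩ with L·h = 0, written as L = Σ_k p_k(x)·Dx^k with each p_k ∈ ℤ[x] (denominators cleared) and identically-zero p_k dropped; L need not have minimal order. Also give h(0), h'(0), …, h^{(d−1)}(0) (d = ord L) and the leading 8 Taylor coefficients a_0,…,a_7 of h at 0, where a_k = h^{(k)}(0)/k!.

L = -48 + 16·Dx - 3·Dx^2 + Dx^3  (order 3).
h: a_k = 3, 3, -23/2, 9/2, 593/24, 81/40, -7463/720, 243/560, …
ICs: h(0) = 3, h′(0) = 3, h′′(0) = -23.

f: a_k = 1, 3, 9/2, 9/2, 27/8, 81/40, 81/80, 243/560, …
g: a_k = 2, 0, -16, 0, 64/3, 0, -512/45, 0, …
Sum ⇒ L₀ = lclm(L_f,L_g) in ℚ(x)⟨Dx⟩.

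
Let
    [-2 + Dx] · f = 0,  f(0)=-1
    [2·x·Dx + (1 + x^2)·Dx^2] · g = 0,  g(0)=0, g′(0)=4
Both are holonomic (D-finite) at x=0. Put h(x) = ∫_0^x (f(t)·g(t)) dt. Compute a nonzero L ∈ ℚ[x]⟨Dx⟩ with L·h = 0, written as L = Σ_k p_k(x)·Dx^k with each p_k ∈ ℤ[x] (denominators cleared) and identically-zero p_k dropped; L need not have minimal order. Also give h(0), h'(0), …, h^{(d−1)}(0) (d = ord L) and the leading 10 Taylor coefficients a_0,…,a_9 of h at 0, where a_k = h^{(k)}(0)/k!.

f: a_k = -1, -2, -2, -4/3, -2/3, -4/15, -4/45, -8/315, -2/315, -4/2835, …
g: a_k = 0, 4, 0, -4/3, 0, 4/5, 0, -4/7, 0, 4/9, …
Product ⇒ symmetric product L₀, ord ≤ 2.
h=∫₀ˣh₀: take L = L₀·Dx.
L = (4 - 4·x + 4·x^2)·Dx + (-4 + 2·x - 4·x^2)·Dx^2 + (1 + x^2)·Dx^3  (order 3).
h: a_k = 0, 0, -2, -8/3, -5/3, -8/15, -2/15, -8/63, -13/210, 104/2835, …
ICs: h(0) = 0, h′(0) = 0, h′′(0) = -4.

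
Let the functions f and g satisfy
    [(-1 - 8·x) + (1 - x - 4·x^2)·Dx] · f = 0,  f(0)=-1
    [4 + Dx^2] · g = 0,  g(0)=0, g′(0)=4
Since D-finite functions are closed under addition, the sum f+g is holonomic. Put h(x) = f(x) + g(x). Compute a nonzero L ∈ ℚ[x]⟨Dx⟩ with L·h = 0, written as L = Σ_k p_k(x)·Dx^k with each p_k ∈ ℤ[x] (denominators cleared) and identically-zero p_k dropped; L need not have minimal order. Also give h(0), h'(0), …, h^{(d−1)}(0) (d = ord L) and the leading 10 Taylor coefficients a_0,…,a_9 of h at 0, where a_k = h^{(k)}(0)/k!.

L = (116 + 1008·x + 968·x^2 + 2688·x^3 + 640·x^4 + 1024·x^5) + (-28 - 4·x + 8·x^2 + 200·x^3 + 480·x^4 + 384·x^5 + 512·x^6)·Dx + (29 + 252·x + 242·x^2 + 672·x^3 + 160·x^4 + 256·x^5)·Dx^2 + (-7 - x + 2·x^2 + 50·x^3 + 120·x^4 + 96·x^5 + 128·x^6)·Dx^3  (order 3).
h: a_k = -1, 3, -5, -35/3, -29, -967/15, -181, -138931/315, -1165, -8303707/2835, …
ICs: h(0) = -1, h′(0) = 3, h′′(0) = -10.

f: a_k = -1, -1, -5, -9, -29, -65, -181, -441, -1165, -2929, …
g: a_k = 0, 4, 0, -8/3, 0, 8/15, 0, -16/315, 0, 8/2835, …
h₀=f+g: left-lcm gives L₀, ord ≤ 3.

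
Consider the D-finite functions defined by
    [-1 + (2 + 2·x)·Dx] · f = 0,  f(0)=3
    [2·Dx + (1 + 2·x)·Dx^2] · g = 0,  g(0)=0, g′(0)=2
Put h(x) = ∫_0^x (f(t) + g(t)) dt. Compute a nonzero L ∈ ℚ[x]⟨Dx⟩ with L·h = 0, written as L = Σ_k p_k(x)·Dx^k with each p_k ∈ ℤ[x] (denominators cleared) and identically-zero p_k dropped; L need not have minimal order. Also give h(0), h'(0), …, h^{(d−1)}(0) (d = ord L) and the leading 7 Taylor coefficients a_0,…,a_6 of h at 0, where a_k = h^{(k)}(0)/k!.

f: a_k = 3, 3/2, -3/8, 3/16, -15/128, 21/256, -63/1024, …
g: a_k = 0, 2, -2, 8/3, -4, 32/5, -32/3, …
L₀ := lclm(L_f,L_g); ord L₀ ≤ 1+2.
h=∫h₀ ⇒ L = L₀·Dx.
L = (10 + 4·x)·Dx^2 + (29 + 52·x + 20·x^2)·Dx^3 + (6 + 22·x + 24·x^2 + 8·x^3)·Dx^4  (order 4).
h: a_k = 0, 3, 7/4, -19/24, 137/192, -527/640, 8297/7680, …
ICs: h(0) = 0, h′(0) = 3, h′′(0) = 7/2, h′′′(0) = -19/4.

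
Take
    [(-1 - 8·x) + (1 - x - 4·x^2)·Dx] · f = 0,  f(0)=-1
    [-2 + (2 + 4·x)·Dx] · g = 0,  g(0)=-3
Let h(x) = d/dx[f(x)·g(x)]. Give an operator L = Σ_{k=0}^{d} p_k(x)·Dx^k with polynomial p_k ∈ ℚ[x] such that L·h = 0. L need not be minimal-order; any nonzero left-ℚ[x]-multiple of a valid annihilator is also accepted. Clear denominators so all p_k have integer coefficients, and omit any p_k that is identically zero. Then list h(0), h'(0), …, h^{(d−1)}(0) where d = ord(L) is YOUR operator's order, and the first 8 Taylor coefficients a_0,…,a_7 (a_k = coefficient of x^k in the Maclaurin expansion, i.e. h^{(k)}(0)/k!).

f: a_k = -1, -1, -5, -9, -29, -65, -181, -441, …
g: a_k = -3, -3, 3/2, -3/2, 15/8, -21/8, 63/16, -99/16, …
h₀=f·g: eliminate ⇒ L₀, order ≤ 1·1.
Derive L from L₀ (diff closure).
L = (11 + 84·x + 243·x^2 + 360·x^3 + 240·x^4) + (-2 - 11·x - 9·x^2 + 58·x^3 + 144·x^4 + 96·x^5)·Dx  (order 1).
h: a_k = 6, 33, 126, 849/2, 5535/4, 33471/8, 25347/2, 587481/16, …
ICs: h(0) = 6.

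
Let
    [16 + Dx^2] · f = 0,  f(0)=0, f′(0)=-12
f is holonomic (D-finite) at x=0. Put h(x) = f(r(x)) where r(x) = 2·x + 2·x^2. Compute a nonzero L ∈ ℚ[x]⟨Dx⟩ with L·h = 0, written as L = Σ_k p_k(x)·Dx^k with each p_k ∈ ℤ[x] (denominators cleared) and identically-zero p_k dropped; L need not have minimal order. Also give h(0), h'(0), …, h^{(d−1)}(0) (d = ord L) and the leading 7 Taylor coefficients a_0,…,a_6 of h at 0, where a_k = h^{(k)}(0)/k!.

f: a_k = 0, -12, 0, 32, 0, -128/5, 0, …
Substitute x→r, Dx→(1/r')Dx; clear ⇒ L₀.
L = (64 + 384·x + 768·x^2 + 512·x^3) - 2·Dx + (1 + 2·x)·Dx^2  (order 2).
h: a_k = 0, -24, -24, 256, 768, -256/5, -3840, …
ICs: h(0) = 0, h′(0) = -24.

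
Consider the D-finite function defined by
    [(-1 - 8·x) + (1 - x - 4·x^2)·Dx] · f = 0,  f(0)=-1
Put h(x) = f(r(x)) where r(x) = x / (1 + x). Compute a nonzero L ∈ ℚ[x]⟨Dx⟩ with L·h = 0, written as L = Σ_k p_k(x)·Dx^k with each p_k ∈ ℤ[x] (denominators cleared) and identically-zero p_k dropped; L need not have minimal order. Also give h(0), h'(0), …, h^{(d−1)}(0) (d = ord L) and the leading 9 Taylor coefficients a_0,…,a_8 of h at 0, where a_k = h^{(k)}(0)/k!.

f: a_k = -1, -1, -5, -9, -29, -65, -181, -441, -1165, …
h₀=f(r): pull back L_f along r ⇒ L₀.
L = (1 + 9·x) + (-1 - 2·x + 3·x^2 + 4·x^3)·Dx  (order 1).
h: a_k = -1, -1, -4, 0, -16, 16, -80, 144, -464, …
ICs: h(0) = -1.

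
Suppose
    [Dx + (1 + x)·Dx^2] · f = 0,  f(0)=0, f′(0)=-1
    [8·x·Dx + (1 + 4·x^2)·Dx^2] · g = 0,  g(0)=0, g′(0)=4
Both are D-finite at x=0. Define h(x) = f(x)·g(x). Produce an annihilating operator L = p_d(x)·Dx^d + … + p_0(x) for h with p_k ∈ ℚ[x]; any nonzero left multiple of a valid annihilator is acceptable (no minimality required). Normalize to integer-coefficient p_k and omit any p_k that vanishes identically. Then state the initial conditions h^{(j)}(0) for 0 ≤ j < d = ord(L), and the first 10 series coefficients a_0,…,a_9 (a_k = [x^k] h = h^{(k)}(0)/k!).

L = (288 + 560·x + 3584·x^2 + 8640·x^3 + 7680·x^4 + 3328·x^5 + 1024·x^7)·Dx + (258 + 1840·x + 6992·x^2 + 19264·x^3 + 29440·x^4 + 23808·x^5 + 8960·x^6 + 3072·x^7 + 3584·x^8)·Dx^2 + (36 + 628·x + 2496·x^2 + 6192·x^3 + 12288·x^4 + 15936·x^5 + 12288·x^6 + 5376·x^7 + 3072·x^8 + 2048·x^9)·Dx^3 + (17 + 66·x + 241·x^2 + 608·x^3 + 1152·x^4 + 1728·x^5 + 2016·x^6 + 1536·x^7 + 768·x^8 + 512·x^9 + 256·x^10)·Dx^4  (order 4).
h: a_k = 0, 0, -4, 2, 4, -5/3, -532/45, 86/15, 164/5, -9749/630, …
ICs: h(0) = 0, h′(0) = 0, h′′(0) = -8, h′′′(0) = 12.

f: a_k = 0, -1, 1/2, -1/3, 1/4, -1/5, 1/6, -1/7, 1/8, -1/9, …
g: a_k = 0, 4, 0, -16/3, 0, 64/5, 0, -256/7, 0, 1024/9, …
Product ⇒ symmetric product L₀, ord ≤ 4.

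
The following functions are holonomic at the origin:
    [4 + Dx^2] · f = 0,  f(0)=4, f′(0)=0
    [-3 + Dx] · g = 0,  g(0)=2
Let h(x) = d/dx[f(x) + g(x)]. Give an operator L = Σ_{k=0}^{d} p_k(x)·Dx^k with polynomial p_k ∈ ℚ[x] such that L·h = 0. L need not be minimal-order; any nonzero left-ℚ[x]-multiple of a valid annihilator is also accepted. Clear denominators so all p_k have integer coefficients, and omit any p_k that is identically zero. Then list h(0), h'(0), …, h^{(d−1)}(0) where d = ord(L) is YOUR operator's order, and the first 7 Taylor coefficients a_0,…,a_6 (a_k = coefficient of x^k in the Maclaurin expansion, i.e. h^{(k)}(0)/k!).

L = 12 - 4·Dx + 3·Dx^2 - Dx^3  (order 3).
h: a_k = 6, 2, 27, 113/3, 81/4, 601/60, 243/40, …
ICs: h(0) = 6, h′(0) = 2, h′′(0) = 54.

f: a_k = 4, 0, -8, 0, 8/3, 0, -16/45, …
g: a_k = 2, 6, 9, 9, 27/4, 81/20, 81/40, …
h₀=f+g: left-lcm gives L₀, ord ≤ 3.
Derive L from L₀ (diff closure).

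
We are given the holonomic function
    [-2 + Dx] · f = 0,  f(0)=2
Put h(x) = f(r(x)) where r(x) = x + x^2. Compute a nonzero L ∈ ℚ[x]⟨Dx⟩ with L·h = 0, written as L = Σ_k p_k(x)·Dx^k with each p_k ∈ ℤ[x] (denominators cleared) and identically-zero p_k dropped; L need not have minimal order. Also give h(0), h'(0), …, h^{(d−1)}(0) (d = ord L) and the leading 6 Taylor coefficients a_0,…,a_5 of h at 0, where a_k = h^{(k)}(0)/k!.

L = (-2 - 4·x) + Dx  (order 1).
h: a_k = 2, 4, 8, 32/3, 40/3, 208/15, …
ICs: h(0) = 2.

f: a_k = 2, 4, 4, 8/3, 4/3, 8/15, …
Substitute x→r, Dx→(1/r')Dx; clear ⇒ L₀.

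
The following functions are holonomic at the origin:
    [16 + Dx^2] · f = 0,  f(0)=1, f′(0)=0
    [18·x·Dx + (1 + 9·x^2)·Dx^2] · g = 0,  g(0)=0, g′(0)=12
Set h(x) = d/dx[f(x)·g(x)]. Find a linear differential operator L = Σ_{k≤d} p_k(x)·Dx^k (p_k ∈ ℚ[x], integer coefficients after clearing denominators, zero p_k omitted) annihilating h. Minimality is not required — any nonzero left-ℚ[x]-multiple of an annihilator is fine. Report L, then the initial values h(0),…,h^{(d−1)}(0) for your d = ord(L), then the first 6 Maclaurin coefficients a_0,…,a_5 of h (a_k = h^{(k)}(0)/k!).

L = (524992 + 14103936·x^2 + 183342528·x^4 + 608394240·x^6 + 1431032832·x^8 + 3627970560·x^10 + 8707129344·x^12) + (314208·x + 11036736·x^3 + 108591840·x^5 + 419904000·x^7 + 1209323520·x^9 + 2176782336·x^11)·Dx + (38012 + 1098792·x^2 + 14837580·x^4 + 64186992·x^6 + 209112192·x^8 + 589545216·x^10 + 1088391168·x^12)·Dx^2 + (19638·x + 689796·x^3 + 6786990·x^5 + 26244000·x^7 + 75582720·x^9 + 136048896·x^11)·Dx^3 + (325 + 13581·x^2 + 211167·x^4 + 1635147·x^6 + 7479540·x^8 + 22674816·x^10 + 34012224·x^12)·Dx^4  (order 4).
h: a_k = 12, 0, -396, 0, 3052, 0, …
ICs: h(0) = 12, h′(0) = 0, h′′(0) = -792, h′′′(0) = 0.

f: a_k = 1, 0, -8, 0, 32/3, 0, …
g: a_k = 0, 12, 0, -36, 0, 972/5, …
h₀=f·g: eliminate ⇒ L₀, order ≤ 2·2.
h=h₀': d/dx-closure on L₀ ⇒ L.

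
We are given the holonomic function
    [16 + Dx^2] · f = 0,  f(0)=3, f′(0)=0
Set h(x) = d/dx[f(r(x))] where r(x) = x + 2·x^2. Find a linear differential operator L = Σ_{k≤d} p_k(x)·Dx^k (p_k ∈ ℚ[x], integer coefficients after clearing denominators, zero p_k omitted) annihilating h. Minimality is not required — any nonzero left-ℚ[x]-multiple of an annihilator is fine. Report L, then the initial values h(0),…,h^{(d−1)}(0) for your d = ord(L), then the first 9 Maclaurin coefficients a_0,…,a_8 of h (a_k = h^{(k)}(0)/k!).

f: a_k = 3, 0, -24, 0, 32, 0, -256/15, 0, 512/105, …
f∘r: x↦r, Dx↦Dx/r' in L_f ⇒ L₀.
Differentiate: ansatz ord ≤ ord L₀ ⇒ L.
L = (64 + 256·x + 1536·x^2 + 4096·x^3 + 4096·x^4) + (-12 - 48·x)·Dx + (1 + 8·x + 16·x^2)·Dx^2  (order 2).
h: a_k = 0, -48, -288, -256, 1280, 22528/5, 28672/5, -425984/105, -835584/35, …
ICs: h(0) = 0, h′(0) = -48.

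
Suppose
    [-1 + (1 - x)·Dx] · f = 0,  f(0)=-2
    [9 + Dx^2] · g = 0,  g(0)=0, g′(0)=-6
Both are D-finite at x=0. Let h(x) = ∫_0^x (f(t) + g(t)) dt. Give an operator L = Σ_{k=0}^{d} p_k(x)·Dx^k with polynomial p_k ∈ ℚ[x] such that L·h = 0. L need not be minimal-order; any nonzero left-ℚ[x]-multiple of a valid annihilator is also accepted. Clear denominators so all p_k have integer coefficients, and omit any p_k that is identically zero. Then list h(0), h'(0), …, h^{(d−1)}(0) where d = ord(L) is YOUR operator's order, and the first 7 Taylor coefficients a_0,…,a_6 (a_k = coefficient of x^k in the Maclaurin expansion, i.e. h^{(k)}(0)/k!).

f: a_k = -2, -2, -2, -2, -2, -2, -2, …
g: a_k = 0, -6, 0, 9, 0, -81/20, 0, …
Sum ⇒ L₀ = lclm(L_f,L_g) in ℚ(x)⟨Dx⟩.
h=∫₀ˣh₀: take L = L₀·Dx.
L = (135 - 162·x + 81·x^2)·Dx + (-99 + 261·x - 243·x^2 + 81·x^3)·Dx^2 + (15 - 18·x + 9·x^2)·Dx^3 + (-11 + 29·x - 27·x^2 + 9·x^3)·Dx^4  (order 4).
h: a_k = 0, -2, -4, -2/3, 7/4, -2/5, -121/120, …
ICs: h(0) = 0, h′(0) = -2, h′′(0) = -8, h′′′(0) = -4.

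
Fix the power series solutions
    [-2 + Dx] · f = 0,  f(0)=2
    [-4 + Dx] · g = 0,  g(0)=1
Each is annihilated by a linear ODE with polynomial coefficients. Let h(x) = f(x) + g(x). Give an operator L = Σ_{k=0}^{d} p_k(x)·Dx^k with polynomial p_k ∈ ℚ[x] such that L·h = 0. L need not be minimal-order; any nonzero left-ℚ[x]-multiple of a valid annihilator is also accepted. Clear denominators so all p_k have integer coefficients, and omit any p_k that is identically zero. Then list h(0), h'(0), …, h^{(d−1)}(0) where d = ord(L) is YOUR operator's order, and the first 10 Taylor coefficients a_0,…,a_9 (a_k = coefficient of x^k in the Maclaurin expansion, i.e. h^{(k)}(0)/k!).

f: a_k = 2, 4, 4, 8/3, 4/3, 8/15, 8/45, 16/315, 4/315, 8/2835, …
g: a_k = 1, 4, 8, 32/3, 32/3, 128/15, 256/45, 1024/315, 512/315, 2048/2835, …
Sum ⇒ L₀ = lclm(L_f,L_g) in ℚ(x)⟨Dx⟩.
L = 8 - 6·Dx + Dx^2  (order 2).
h: a_k = 3, 8, 12, 40/3, 12, 136/15, 88/15, 208/63, 172/105, 2056/2835, …
ICs: h(0) = 3, h′(0) = 8.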